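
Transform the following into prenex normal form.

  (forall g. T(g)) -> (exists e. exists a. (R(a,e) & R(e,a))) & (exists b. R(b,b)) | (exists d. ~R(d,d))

exists g. exists e. exists a. exists b. exists d. (~T(g) | R(a,e) & R(e,a) & R(b,b) | ~R(d,d))

Rewrite implications/biconditionals: A → B as ¬A ∨ B.
  ~(forall g. T(g)) | (exists e. exists a. (R(a,e) & R(e,a))) & (exists b. R(b,b)) | (exists d. ~R(d,d))
Push ¬ through the quantifiers and connectives to reach negation normal form:
  (exists g. ~T(g)) | (exists e. exists a. (R(a,e) & R(e,a))) & (exists b. R(b,b)) | (exists d. ~R(d,d))
All bound variables are already distinct, so no renaming is needed.
Extract every quantifier outward, since the variables are now distinct and don't occur free across branches:
  exists g. exists e. exists a. exists b. exists d. (~T(g) | R(a,e) & R(e,a) & R(b,b) | ~R(d,d))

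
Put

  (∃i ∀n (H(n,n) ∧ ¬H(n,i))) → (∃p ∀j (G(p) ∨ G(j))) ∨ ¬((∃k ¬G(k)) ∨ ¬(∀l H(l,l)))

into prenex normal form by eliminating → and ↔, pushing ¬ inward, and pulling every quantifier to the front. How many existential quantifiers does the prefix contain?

Rewrite implications/biconditionals: A → B as ¬A ∨ B.
  ¬(∃i ∀n (H(n,n) ∧ ¬H(n,i))) ∨ (∃p ∀j (G(p) ∨ G(j))) ∨ ¬((∃k ¬G(k)) ∨ ¬(∀l H(l,l)))
Move each ¬ inward, flipping quantifiers it crosses:
  (∀i ∃n (¬H(n,n) ∨ H(n,i))) ∨ (∃p ∀j (G(p) ∨ G(j))) ∨ (∀k G(k)) ∧ (∀l H(l,l))
Pull the quantifiers to the front (each side's bound variable is not free in the other side):
  ∀i ∃n ∃p ∀j ∀k ∀l (¬H(n,n) ∨ H(n,i) ∨ G(p) ∨ G(j) ∨ G(k) ∧ H(l,l))
The prefix is ∀i ∃n ∃p ∀j ∀k ∀l: 4 universal, 2 existential.

2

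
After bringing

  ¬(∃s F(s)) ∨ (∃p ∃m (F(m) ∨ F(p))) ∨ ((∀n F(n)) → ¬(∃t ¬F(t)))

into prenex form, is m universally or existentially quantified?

Eliminate → and ↔ using ¬ and ∨.
  ¬(∃s F(s)) ∨ (∃p ∃m (F(m) ∨ F(p))) ∨ ¬(∀n F(n)) ∨ ¬(∃t ¬F(t))
Drive negations inward (¬∀x A ≡ ∃x ¬A, ¬∃x A ≡ ∀x ¬A, De Morgan for ∧/∨):
  (∀s ¬F(s)) ∨ (∃p ∃m (F(m) ∨ F(p))) ∨ (∃n ¬F(n)) ∨ (∀t F(t))
All bound variables are already distinct, so no renaming is needed.
Finally move all quantifiers to the prefix:
  ∀s ∃p ∃m ∃n ∀t (¬F(s) ∨ F(m) ∨ F(p) ∨ ¬F(n) ∨ F(t))
The quantifier ∃m sits under an even number of negations (counting the antecedent side of each →), so it remains existential.

existential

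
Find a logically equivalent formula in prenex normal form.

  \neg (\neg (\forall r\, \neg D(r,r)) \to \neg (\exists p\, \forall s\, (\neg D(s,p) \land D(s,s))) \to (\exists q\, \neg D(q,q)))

\exists r\, \forall p\, \exists s\, \forall q\, (D(r,r) \land (D(s,p) \lor \neg D(s,s)) \land D(q,q))

First replace A → B with ¬A ∨ B.
  \neg (\neg \neg (\forall r\, \neg D(r,r)) \lor \neg \neg (\exists p\, \forall s\, (\neg D(s,p) \land D(s,s))) \lor (\exists q\, \neg D(q,q)))
Move each ¬ inward, flipping quantifiers it crosses:
  (\exists r\, D(r,r)) \land (\forall p\, \exists s\, (D(s,p) \lor \neg D(s,s))) \land (\forall q\, D(q,q))
All bound variables are already distinct, so no renaming is needed.
Extract every quantifier outward, since the variables are now distinct and don't occur free across branches:
  \exists r\, \forall p\, \exists s\, \forall q\, (D(r,r) \land (D(s,p) \lor \neg D(s,s)) \land D(q,q))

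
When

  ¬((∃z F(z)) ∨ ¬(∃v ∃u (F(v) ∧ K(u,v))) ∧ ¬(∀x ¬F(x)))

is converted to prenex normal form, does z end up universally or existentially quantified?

Move each ¬ inward, flipping quantifiers it crosses:
  (∀z ¬F(z)) ∧ ((∃v ∃u (F(v) ∧ K(u,v))) ∨ (∀x ¬F(x)))
All bound variables are already distinct, so no renaming is needed.
Finally move all quantifiers to the prefix:
  ∀z ∃v ∃u ∀x (¬F(z) ∧ (F(v) ∧ K(u,v) ∨ ¬F(x)))
The quantifier ∃z sits under an odd number of negations, so it flips to ∀z.

universal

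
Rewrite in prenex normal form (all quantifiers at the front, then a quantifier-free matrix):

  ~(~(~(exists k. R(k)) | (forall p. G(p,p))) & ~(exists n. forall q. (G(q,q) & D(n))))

forall k. forall p. exists n. forall q. (~R(k) | G(p,p) | G(q,q) & D(n))

Drive negations inward (¬∀x A ≡ ∃x ¬A, ¬∃x A ≡ ∀x ¬A, De Morgan for ∧/∨):
  (forall k. ~R(k)) | (forall p. G(p,p)) | (exists n. forall q. (G(q,q) & D(n)))
Finally move all quantifiers to the prefix:
  forall k. forall p. exists n. forall q. (~R(k) | G(p,p) | G(q,q) & D(n))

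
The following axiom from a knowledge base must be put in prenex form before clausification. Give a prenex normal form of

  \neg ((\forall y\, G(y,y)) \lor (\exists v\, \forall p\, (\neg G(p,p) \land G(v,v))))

Push ¬ through the quantifiers and connectives to reach negation normal form:
  (\exists y\, \neg G(y,y)) \land (\forall v\, \exists p\, (G(p,p) \lor \neg G(v,v)))
All bound variables are already distinct, so no renaming is needed.
Pull the quantifiers to the front (each side's bound variable is not free in the other side):
  \exists y\, \forall v\, \exists p\, (\neg G(y,y) \land (G(p,p) \lor \neg G(v,v)))

\exists y\, \forall v\, \exists p\, (\neg G(y,y) \land (G(p,p) \lor \neg G(v,v)))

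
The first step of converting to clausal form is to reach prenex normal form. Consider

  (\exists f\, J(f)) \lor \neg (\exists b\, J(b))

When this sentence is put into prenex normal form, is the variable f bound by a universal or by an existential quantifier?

existential

Move each ¬ inward, flipping quantifiers it crosses:
  (\exists f\, J(f)) \lor (\forall b\, \neg J(b))
Pull the quantifiers to the front (each side's bound variable is not free in the other side):
  \exists f\, \forall b\, (J(f) \lor \neg J(b))
The quantifier \exists f sits under an even number of negations, so it remains existential.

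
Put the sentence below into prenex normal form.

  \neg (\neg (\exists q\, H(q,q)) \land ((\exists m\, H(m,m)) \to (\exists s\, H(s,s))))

Rewrite implications/biconditionals: A → B as ¬A ∨ B.
  \neg (\neg (\exists q\, H(q,q)) \land (\neg (\exists m\, H(m,m)) \lor (\exists s\, H(s,s))))
Drive negations inward (¬∀x A ≡ ∃x ¬A, ¬∃x A ≡ ∀x ¬A, De Morgan for ∧/∨):
  (\exists q\, H(q,q)) \lor (\exists m\, H(m,m)) \land (\forall s\, \neg H(s,s))
All bound variables are already distinct, so no renaming is needed.
Finally move all quantifiers to the prefix:
  \exists q\, \exists m\, \forall s\, (H(q,q) \lor H(m,m) \land \neg H(s,s))

\exists q\, \exists m\, \forall s\, (H(q,q) \lor H(m,m) \land \neg H(s,s))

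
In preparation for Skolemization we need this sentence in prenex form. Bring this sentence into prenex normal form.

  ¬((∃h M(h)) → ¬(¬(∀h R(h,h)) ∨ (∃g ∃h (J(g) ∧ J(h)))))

∃h ∃s ∃g ∃z1 (M(h) ∧ (¬R(s,s) ∨ J(g) ∧ J(z1)))

First replace A → B with ¬A ∨ B.
  ¬(¬(∃h M(h)) ∨ ¬(¬(∀h R(h,h)) ∨ (∃g ∃h (J(g) ∧ J(h)))))
Push ¬ through the quantifiers and connectives to reach negation normal form:
  (∃h M(h)) ∧ ((∃h ¬R(h,h)) ∨ (∃g ∃h (J(g) ∧ J(h))))
Give each quantifier a distinct variable: h↦s, h↦z1.
  (∃h M(h)) ∧ ((∃s ¬R(s,s)) ∨ (∃g ∃z1 (J(g) ∧ J(z1))))
Pull the quantifiers to the front (each side's bound variable is not free in the other side):
  ∃h ∃s ∃g ∃z1 (M(h) ∧ (¬R(s,s) ∨ J(g) ∧ J(z1)))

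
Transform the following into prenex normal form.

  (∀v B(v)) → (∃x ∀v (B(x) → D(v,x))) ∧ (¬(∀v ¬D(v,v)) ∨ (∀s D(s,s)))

∃v ∃x ∀x1 ∃z ∀s (¬B(v) ∨ (¬B(x) ∨ D(x1,x)) ∧ (D(z,z) ∨ D(s,s)))

Eliminate → and ↔ using ¬ and ∨.
  ¬(∀v B(v)) ∨ (∃x ∀v (¬B(x) ∨ D(v,x))) ∧ (¬(∀v ¬D(v,v)) ∨ (∀s D(s,s)))
Drive negations inward (¬∀x A ≡ ∃x ¬A, ¬∃x A ≡ ∀x ¬A, De Morgan for ∧/∨):
  (∃v ¬B(v)) ∨ (∃x ∀v (¬B(x) ∨ D(v,x))) ∧ ((∃v D(v,v)) ∨ (∀s D(s,s)))
Give each quantifier a distinct variable: v↦x1, v↦z.
  (∃v ¬B(v)) ∨ (∃x ∀x1 (¬B(x) ∨ D(x1,x))) ∧ ((∃z D(z,z)) ∨ (∀s D(s,s)))
Finally move all quantifiers to the prefix:
  ∃v ∃x ∀x1 ∃z ∀s (¬B(v) ∨ (¬B(x) ∨ D(x1,x)) ∧ (D(z,z) ∨ D(s,s)))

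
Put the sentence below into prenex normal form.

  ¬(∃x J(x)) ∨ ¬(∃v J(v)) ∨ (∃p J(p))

Push ¬ through the quantifiers and connectives to reach negation normal form:
  (∀x ¬J(x)) ∨ (∀v ¬J(v)) ∨ (∃p J(p))
Finally move all quantifiers to the prefix:
  ∀x ∀v ∃p (¬J(x) ∨ ¬J(v) ∨ J(p))

∀x ∀v ∃p (¬J(x) ∨ ¬J(v) ∨ J(p))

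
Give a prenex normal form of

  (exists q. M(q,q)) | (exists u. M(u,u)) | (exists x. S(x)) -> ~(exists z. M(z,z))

forall q. forall u. forall x. forall z. (~M(q,q) & ~M(u,u) & ~S(x) | ~M(z,z))

Rewrite implications/biconditionals: A → B as ¬A ∨ B.
  ~((exists q. M(q,q)) | (exists u. M(u,u)) | (exists x. S(x))) | ~(exists z. M(z,z))
Push ¬ through the quantifiers and connectives to reach negation normal form:
  (forall q. ~M(q,q)) & (forall u. ~M(u,u)) & (forall x. ~S(x)) | (forall z. ~M(z,z))
All bound variables are already distinct, so no renaming is needed.
Extract every quantifier outward, since the variables are now distinct and don't occur free across branches:
  forall q. forall u. forall x. forall z. (~M(q,q) & ~M(u,u) & ~S(x) | ~M(z,z))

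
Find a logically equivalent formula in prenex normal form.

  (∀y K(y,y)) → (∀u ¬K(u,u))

Eliminate → and ↔ using ¬ and ∨.
  ¬(∀y K(y,y)) ∨ (∀u ¬K(u,u))
Move each ¬ inward, flipping quantifiers it crosses:
  (∃y ¬K(y,y)) ∨ (∀u ¬K(u,u))
Extract every quantifier outward, since the variables are now distinct and don't occur free across branches:
  ∃y ∀u (¬K(y,y) ∨ ¬K(u,u))

∃y ∀u (¬K(y,y) ∨ ¬K(u,u))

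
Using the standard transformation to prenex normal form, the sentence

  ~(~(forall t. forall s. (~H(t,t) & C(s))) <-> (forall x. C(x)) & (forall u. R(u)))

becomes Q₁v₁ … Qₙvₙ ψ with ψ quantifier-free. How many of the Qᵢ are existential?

Rewrite implications/biconditionals: A → B as ¬A ∨ B; A ↔ B as (¬A ∨ B) ∧ (¬B ∨ A).
  ~((~~(forall t. forall s. (~H(t,t) & C(s))) | (forall x. C(x)) & (forall u. R(u))) & (~((forall x. C(x)) & (forall u. R(u))) | ~(forall t. forall s. (~H(t,t) & C(s)))))
Push ¬ through the quantifiers and connectives to reach negation normal form:
  (exists t. exists s. (H(t,t) | ~C(s))) & ((exists x. ~C(x)) | (exists u. ~R(u))) | (forall x. C(x)) & (forall u. R(u)) & (forall t. forall s. (~H(t,t) & C(s)))
Give each quantifier a distinct variable: x↦w1, u↦w, t↦a, s↦u1.
  (exists t. exists s. (H(t,t) | ~C(s))) & ((exists x. ~C(x)) | (exists u. ~R(u))) | (forall w1. C(w1)) & (forall w. R(w)) & (forall a. forall u1. (~H(a,a) & C(u1)))
Finally move all quantifiers to the prefix:
  exists t. exists s. exists x. exists u. forall w1. forall w. forall a. forall u1. ((H(t,t) | ~C(s)) & (~C(x) | ~R(u)) | C(w1) & R(w) & ~H(a,a) & C(u1))
The prefix is exists t exists s exists x exists u forall w1 forall w forall a forall u1: 4 universal, 4 existential.

4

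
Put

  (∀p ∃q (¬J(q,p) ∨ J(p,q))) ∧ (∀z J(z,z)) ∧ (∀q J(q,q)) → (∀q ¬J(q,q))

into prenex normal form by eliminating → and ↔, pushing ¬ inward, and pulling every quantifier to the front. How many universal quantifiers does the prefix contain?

2

First replace A → B with ¬A ∨ B.
  ¬((∀p ∃q (¬J(q,p) ∨ J(p,q))) ∧ (∀z J(z,z)) ∧ (∀q J(q,q))) ∨ (∀q ¬J(q,q))
Drive negations inward (¬∀x A ≡ ∃x ¬A, ¬∃x A ≡ ∀x ¬A, De Morgan for ∧/∨):
  (∃p ∀q (J(q,p) ∧ ¬J(p,q))) ∨ (∃z ¬J(z,z)) ∨ (∃q ¬J(q,q)) ∨ (∀q ¬J(q,q))
Rename bound variables to avoid capture: q↦c, q↦y1.
  (∃p ∀q (J(q,p) ∧ ¬J(p,q))) ∨ (∃z ¬J(z,z)) ∨ (∃c ¬J(c,c)) ∨ (∀y1 ¬J(y1,y1))
Pull the quantifiers to the front (each side's bound variable is not free in the other side):
  ∃p ∀q ∃z ∃c ∀y1 (J(q,p) ∧ ¬J(p,q) ∨ ¬J(z,z) ∨ ¬J(c,c) ∨ ¬J(y1,y1))
The prefix is ∃p ∀q ∃z ∃c ∀y1: 2 universal, 3 existential.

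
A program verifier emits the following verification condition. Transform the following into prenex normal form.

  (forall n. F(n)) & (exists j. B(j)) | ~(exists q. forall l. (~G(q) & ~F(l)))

forall n. exists j. forall q. exists l. (F(n) & B(j) | G(q) | F(l))

Drive negations inward (¬∀x A ≡ ∃x ¬A, ¬∃x A ≡ ∀x ¬A, De Morgan for ∧/∨):
  (forall n. F(n)) & (exists j. B(j)) | (forall q. exists l. (G(q) | F(l)))
Extract every quantifier outward, since the variables are now distinct and don't occur free across branches:
  forall n. exists j. forall q. exists l. (F(n) & B(j) | G(q) | F(l))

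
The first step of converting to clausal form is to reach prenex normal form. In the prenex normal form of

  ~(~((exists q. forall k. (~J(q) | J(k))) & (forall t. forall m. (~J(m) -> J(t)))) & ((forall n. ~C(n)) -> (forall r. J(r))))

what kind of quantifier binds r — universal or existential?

existential

Rewrite implications/biconditionals: A → B as ¬A ∨ B.
  ~(~((exists q. forall k. (~J(q) | J(k))) & (forall t. forall m. (~~J(m) | J(t)))) & (~(forall n. ~C(n)) | (forall r. J(r))))
Push ¬ through the quantifiers and connectives to reach negation normal form:
  (exists q. forall k. (~J(q) | J(k))) & (forall t. forall m. (J(m) | J(t))) | (forall n. ~C(n)) & (exists r. ~J(r))
All bound variables are already distinct, so no renaming is needed.
Finally move all quantifiers to the prefix:
  exists q. forall k. forall t. forall m. forall n. exists r. ((~J(q) | J(k)) & (J(m) | J(t)) | ~C(n) & ~J(r))
The quantifier forall r sits under an odd number of negations (counting the antecedent side of each →), so it flips to exists r.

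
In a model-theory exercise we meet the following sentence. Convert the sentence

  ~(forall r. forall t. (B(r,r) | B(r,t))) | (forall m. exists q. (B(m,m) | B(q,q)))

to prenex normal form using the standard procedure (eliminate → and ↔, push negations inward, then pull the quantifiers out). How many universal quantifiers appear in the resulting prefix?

1

Drive negations inward (¬∀x A ≡ ∃x ¬A, ¬∃x A ≡ ∀x ¬A, De Morgan for ∧/∨):
  (exists r. exists t. (~B(r,r) & ~B(r,t))) | (forall m. exists q. (B(m,m) | B(q,q)))
All bound variables are already distinct, so no renaming is needed.
Pull the quantifiers to the front (each side's bound variable is not free in the other side):
  exists r. exists t. forall m. exists q. (~B(r,r) & ~B(r,t) | B(m,m) | B(q,q))
The prefix is exists r exists t forall m exists q: 1 universal, 3 existential.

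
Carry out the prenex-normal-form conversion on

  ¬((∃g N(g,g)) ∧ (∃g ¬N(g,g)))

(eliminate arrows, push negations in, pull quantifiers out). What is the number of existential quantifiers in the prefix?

Push ¬ through the quantifiers and connectives to reach negation normal form:
  (∀g ¬N(g,g)) ∨ (∀g N(g,g))
Standardize variables apart so no two quantifiers bind the same name: g↦q.
  (∀g ¬N(g,g)) ∨ (∀q N(q,q))
Finally move all quantifiers to the prefix:
  ∀g ∀q (¬N(g,g) ∨ N(q,q))
The prefix is ∀g ∀q: 2 universal, 0 existential.

0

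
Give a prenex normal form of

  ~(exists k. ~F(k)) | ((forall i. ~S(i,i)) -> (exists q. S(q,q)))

forall k. exists i. exists q. (F(k) | S(i,i) | S(q,q))

First replace A → B with ¬A ∨ B.
  ~(exists k. ~F(k)) | ~(forall i. ~S(i,i)) | (exists q. S(q,q))
Push ¬ through the quantifiers and connectives to reach negation normal form:
  (forall k. F(k)) | (exists i. S(i,i)) | (exists q. S(q,q))
Pull the quantifiers to the front (each side's bound variable is not free in the other side):
  forall k. exists i. exists q. (F(k) | S(i,i) | S(q,q))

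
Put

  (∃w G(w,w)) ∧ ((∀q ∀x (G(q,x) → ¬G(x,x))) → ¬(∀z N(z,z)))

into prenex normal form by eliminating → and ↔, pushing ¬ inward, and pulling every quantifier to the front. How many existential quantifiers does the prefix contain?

4

First replace A → B with ¬A ∨ B.
  (∃w G(w,w)) ∧ (¬(∀q ∀x (¬G(q,x) ∨ ¬G(x,x))) ∨ ¬(∀z N(z,z)))
Drive negations inward (¬∀x A ≡ ∃x ¬A, ¬∃x A ≡ ∀x ¬A, De Morgan for ∧/∨):
  (∃w G(w,w)) ∧ ((∃q ∃x (G(q,x) ∧ G(x,x))) ∨ (∃z ¬N(z,z)))
All bound variables are already distinct, so no renaming is needed.
Finally move all quantifiers to the prefix:
  ∃w ∃q ∃x ∃z (G(w,w) ∧ (G(q,x) ∧ G(x,x) ∨ ¬N(z,z)))
The prefix is ∃w ∃q ∃x ∃z: 0 universal, 4 existential.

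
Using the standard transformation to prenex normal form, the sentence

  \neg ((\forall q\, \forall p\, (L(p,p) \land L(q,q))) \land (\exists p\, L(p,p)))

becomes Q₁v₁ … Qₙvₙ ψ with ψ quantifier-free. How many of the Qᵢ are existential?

Move each ¬ inward, flipping quantifiers it crosses:
  (\exists q\, \exists p\, (\neg L(p,p) \lor \neg L(q,q))) \lor (\forall p\, \neg L(p,p))
Give each quantifier a distinct variable: p↦x1.
  (\exists q\, \exists p\, (\neg L(p,p) \lor \neg L(q,q))) \lor (\forall x1\, \neg L(x1,x1))
Finally move all quantifiers to the prefix:
  \exists q\, \exists p\, \forall x1\, (\neg L(p,p) \lor \neg L(q,q) \lor \neg L(x1,x1))
The prefix is \exists q \exists p \forall x1: 1 universal, 2 existential.

2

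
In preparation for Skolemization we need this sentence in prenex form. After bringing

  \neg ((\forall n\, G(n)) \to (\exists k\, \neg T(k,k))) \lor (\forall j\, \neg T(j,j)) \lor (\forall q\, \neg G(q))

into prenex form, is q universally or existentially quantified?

universal

First replace A → B with ¬A ∨ B.
  \neg (\neg (\forall n\, G(n)) \lor (\exists k\, \neg T(k,k))) \lor (\forall j\, \neg T(j,j)) \lor (\forall q\, \neg G(q))
Move each ¬ inward, flipping quantifiers it crosses:
  (\forall n\, G(n)) \land (\forall k\, T(k,k)) \lor (\forall j\, \neg T(j,j)) \lor (\forall q\, \neg G(q))
All bound variables are already distinct, so no renaming is needed.
Extract every quantifier outward, since the variables are now distinct and don't occur free across branches:
  \forall n\, \forall k\, \forall j\, \forall q\, (G(n) \land T(k,k) \lor \neg T(j,j) \lor \neg G(q))
The quantifier \forall q sits under an even number of negations (counting the antecedent side of each →), so it remains universal.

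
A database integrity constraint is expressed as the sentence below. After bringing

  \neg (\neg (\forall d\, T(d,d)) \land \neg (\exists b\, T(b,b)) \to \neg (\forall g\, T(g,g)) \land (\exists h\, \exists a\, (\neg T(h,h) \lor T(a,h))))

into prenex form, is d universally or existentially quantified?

Eliminate → and ↔ using ¬ and ∨.
  \neg (\neg (\neg (\forall d\, T(d,d)) \land \neg (\exists b\, T(b,b))) \lor \neg (\forall g\, T(g,g)) \land (\exists h\, \exists a\, (\neg T(h,h) \lor T(a,h))))
Drive negations inward (¬∀x A ≡ ∃x ¬A, ¬∃x A ≡ ∀x ¬A, De Morgan for ∧/∨):
  (\exists d\, \neg T(d,d)) \land (\forall b\, \neg T(b,b)) \land ((\forall g\, T(g,g)) \lor (\forall h\, \forall a\, (T(h,h) \land \neg T(a,h))))
Finally move all quantifiers to the prefix:
  \exists d\, \forall b\, \forall g\, \forall h\, \forall a\, (\neg T(d,d) \land \neg T(b,b) \land (T(g,g) \lor T(h,h) \land \neg T(a,h)))
The quantifier \forall d sits under an odd number of negations (counting the antecedent side of each →), so it flips to \exists d.

existential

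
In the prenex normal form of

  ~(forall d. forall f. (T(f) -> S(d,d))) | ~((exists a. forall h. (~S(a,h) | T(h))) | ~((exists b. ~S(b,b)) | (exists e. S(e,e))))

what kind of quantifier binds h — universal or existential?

existential

First replace A → B with ¬A ∨ B.
  ~(forall d. forall f. (~T(f) | S(d,d))) | ~((exists a. forall h. (~S(a,h) | T(h))) | ~((exists b. ~S(b,b)) | (exists e. S(e,e))))
Drive negations inward (¬∀x A ≡ ∃x ¬A, ¬∃x A ≡ ∀x ¬A, De Morgan for ∧/∨):
  (exists d. exists f. (T(f) & ~S(d,d))) | (forall a. exists h. (S(a,h) & ~T(h))) & ((exists b. ~S(b,b)) | (exists e. S(e,e)))
Finally move all quantifiers to the prefix:
  exists d. exists f. forall a. exists h. exists b. exists e. (T(f) & ~S(d,d) | S(a,h) & ~T(h) & (~S(b,b) | S(e,e)))
The quantifier forall h sits under an odd number of negations (counting the antecedent side of each →), so it flips to exists h.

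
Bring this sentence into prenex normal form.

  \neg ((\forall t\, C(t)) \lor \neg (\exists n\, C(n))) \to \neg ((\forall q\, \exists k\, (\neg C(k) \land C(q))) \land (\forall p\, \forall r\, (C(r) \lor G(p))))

\forall t\, \forall n\, \exists q\, \forall k\, \exists p\, \exists r\, (C(t) \lor \neg C(n) \lor C(k) \lor \neg C(q) \lor \neg C(r) \land \neg G(p))

First replace A → B with ¬A ∨ B.
  \neg \neg ((\forall t\, C(t)) \lor \neg (\exists n\, C(n))) \lor \neg ((\forall q\, \exists k\, (\neg C(k) \land C(q))) \land (\forall p\, \forall r\, (C(r) \lor G(p))))
Move each ¬ inward, flipping quantifiers it crosses:
  (\forall t\, C(t)) \lor (\forall n\, \neg C(n)) \lor (\exists q\, \forall k\, (C(k) \lor \neg C(q))) \lor (\exists p\, \exists r\, (\neg C(r) \land \neg G(p)))
Pull the quantifiers to the front (each side's bound variable is not free in the other side):
  \forall t\, \forall n\, \exists q\, \forall k\, \exists p\, \exists r\, (C(t) \lor \neg C(n) \lor C(k) \lor \neg C(q) \lor \neg C(r) \land \neg G(p))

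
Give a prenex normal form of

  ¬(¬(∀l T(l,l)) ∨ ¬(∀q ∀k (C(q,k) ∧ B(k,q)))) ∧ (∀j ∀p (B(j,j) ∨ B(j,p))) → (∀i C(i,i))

∃l ∃q ∃k ∃j ∃p ∀i (¬T(l,l) ∨ ¬C(q,k) ∨ ¬B(k,q) ∨ ¬B(j,j) ∧ ¬B(j,p) ∨ C(i,i))

Rewrite implications/biconditionals: A → B as ¬A ∨ B.
  ¬(¬(¬(∀l T(l,l)) ∨ ¬(∀q ∀k (C(q,k) ∧ B(k,q)))) ∧ (∀j ∀p (B(j,j) ∨ B(j,p)))) ∨ (∀i C(i,i))
Move each ¬ inward, flipping quantifiers it crosses:
  (∃l ¬T(l,l)) ∨ (∃q ∃k (¬C(q,k) ∨ ¬B(k,q))) ∨ (∃j ∃p (¬B(j,j) ∧ ¬B(j,p))) ∨ (∀i C(i,i))
Finally move all quantifiers to the prefix:
  ∃l ∃q ∃k ∃j ∃p ∀i (¬T(l,l) ∨ ¬C(q,k) ∨ ¬B(k,q) ∨ ¬B(j,j) ∧ ¬B(j,p) ∨ C(i,i))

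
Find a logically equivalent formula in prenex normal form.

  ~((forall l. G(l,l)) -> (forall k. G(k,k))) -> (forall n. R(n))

exists l. forall k. forall n. (~G(l,l) | G(k,k) | R(n))

First replace A → B with ¬A ∨ B.
  ~~(~(forall l. G(l,l)) | (forall k. G(k,k))) | (forall n. R(n))
Move each ¬ inward, flipping quantifiers it crosses:
  (exists l. ~G(l,l)) | (forall k. G(k,k)) | (forall n. R(n))
All bound variables are already distinct, so no renaming is needed.
Finally move all quantifiers to the prefix:
  exists l. forall k. forall n. (~G(l,l) | G(k,k) | R(n))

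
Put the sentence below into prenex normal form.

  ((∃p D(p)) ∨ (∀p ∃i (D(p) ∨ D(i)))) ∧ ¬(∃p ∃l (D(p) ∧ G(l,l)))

∃p ∀u ∃i ∀w1 ∀l ((D(p) ∨ D(u) ∨ D(i)) ∧ (¬D(w1) ∨ ¬G(l,l)))

Push ¬ through the quantifiers and connectives to reach negation normal form:
  ((∃p D(p)) ∨ (∀p ∃i (D(p) ∨ D(i)))) ∧ (∀p ∀l (¬D(p) ∨ ¬G(l,l)))
Rename bound variables to avoid capture: p↦u, p↦w1.
  ((∃p D(p)) ∨ (∀u ∃i (D(u) ∨ D(i)))) ∧ (∀w1 ∀l (¬D(w1) ∨ ¬G(l,l)))
Pull the quantifiers to the front (each side's bound variable is not free in the other side):
  ∃p ∀u ∃i ∀w1 ∀l ((D(p) ∨ D(u) ∨ D(i)) ∧ (¬D(w1) ∨ ¬G(l,l)))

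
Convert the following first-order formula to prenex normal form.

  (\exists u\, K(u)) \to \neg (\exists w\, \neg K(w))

\forall u\, \forall w\, (\neg K(u) \lor K(w))

First replace A → B with ¬A ∨ B.
  \neg (\exists u\, K(u)) \lor \neg (\exists w\, \neg K(w))
Push ¬ through the quantifiers and connectives to reach negation normal form:
  (\forall u\, \neg K(u)) \lor (\forall w\, K(w))
Extract every quantifier outward, since the variables are now distinct and don't occur free across branches:
  \forall u\, \forall w\, (\neg K(u) \lor K(w))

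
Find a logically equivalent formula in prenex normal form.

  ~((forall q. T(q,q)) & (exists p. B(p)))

Drive negations inward (¬∀x A ≡ ∃x ¬A, ¬∃x A ≡ ∀x ¬A, De Morgan for ∧/∨):
  (exists q. ~T(q,q)) | (forall p. ~B(p))
All bound variables are already distinct, so no renaming is needed.
Finally move all quantifiers to the prefix:
  exists q. forall p. (~T(q,q) | ~B(p))

exists q. forall p. (~T(q,q) | ~B(p))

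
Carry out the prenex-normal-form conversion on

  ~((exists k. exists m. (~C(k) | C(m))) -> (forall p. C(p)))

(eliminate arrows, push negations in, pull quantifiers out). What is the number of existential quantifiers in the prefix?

3

First replace A → B with ¬A ∨ B.
  ~(~(exists k. exists m. (~C(k) | C(m))) | (forall p. C(p)))
Drive negations inward (¬∀x A ≡ ∃x ¬A, ¬∃x A ≡ ∀x ¬A, De Morgan for ∧/∨):
  (exists k. exists m. (~C(k) | C(m))) & (exists p. ~C(p))
All bound variables are already distinct, so no renaming is needed.
Pull the quantifiers to the front (each side's bound variable is not free in the other side):
  exists k. exists m. exists p. ((~C(k) | C(m)) & ~C(p))
The prefix is exists k exists m exists p: 0 universal, 3 existential.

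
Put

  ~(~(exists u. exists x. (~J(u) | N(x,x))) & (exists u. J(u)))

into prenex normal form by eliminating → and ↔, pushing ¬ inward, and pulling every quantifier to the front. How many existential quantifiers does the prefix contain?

Drive negations inward (¬∀x A ≡ ∃x ¬A, ¬∃x A ≡ ∀x ¬A, De Morgan for ∧/∨):
  (exists u. exists x. (~J(u) | N(x,x))) | (forall u. ~J(u))
Give each quantifier a distinct variable: u↦q.
  (exists u. exists x. (~J(u) | N(x,x))) | (forall q. ~J(q))
Pull the quantifiers to the front (each side's bound variable is not free in the other side):
  exists u. exists x. forall q. (~J(u) | N(x,x) | ~J(q))
The prefix is exists u exists x forall q: 1 universal, 2 existential.

2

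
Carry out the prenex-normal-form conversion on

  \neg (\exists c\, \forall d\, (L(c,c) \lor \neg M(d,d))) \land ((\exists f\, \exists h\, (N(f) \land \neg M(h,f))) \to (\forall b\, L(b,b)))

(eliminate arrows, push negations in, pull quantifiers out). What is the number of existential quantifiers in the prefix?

Eliminate → and ↔ using ¬ and ∨.
  \neg (\exists c\, \forall d\, (L(c,c) \lor \neg M(d,d))) \land (\neg (\exists f\, \exists h\, (N(f) \land \neg M(h,f))) \lor (\forall b\, L(b,b)))
Drive negations inward (¬∀x A ≡ ∃x ¬A, ¬∃x A ≡ ∀x ¬A, De Morgan for ∧/∨):
  (\forall c\, \exists d\, (\neg L(c,c) \land M(d,d))) \land ((\forall f\, \forall h\, (\neg N(f) \lor M(h,f))) \lor (\forall b\, L(b,b)))
All bound variables are already distinct, so no renaming is needed.
Pull the quantifiers to the front (each side's bound variable is not free in the other side):
  \forall c\, \exists d\, \forall f\, \forall h\, \forall b\, (\neg L(c,c) \land M(d,d) \land (\neg N(f) \lor M(h,f) \lor L(b,b)))
The prefix is \forall c \exists d \forall f \forall h \forall b: 4 universal, 1 existential.

1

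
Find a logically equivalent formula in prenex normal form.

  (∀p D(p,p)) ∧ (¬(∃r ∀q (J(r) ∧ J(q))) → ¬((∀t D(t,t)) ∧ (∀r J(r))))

∀p ∃r ∀q ∃t ∃w1 (D(p,p) ∧ (J(r) ∧ J(q) ∨ ¬D(t,t) ∨ ¬J(w1)))

First replace A → B with ¬A ∨ B.
  (∀p D(p,p)) ∧ (¬¬(∃r ∀q (J(r) ∧ J(q))) ∨ ¬((∀t D(t,t)) ∧ (∀r J(r))))
Drive negations inward (¬∀x A ≡ ∃x ¬A, ¬∃x A ≡ ∀x ¬A, De Morgan for ∧/∨):
  (∀p D(p,p)) ∧ ((∃r ∀q (J(r) ∧ J(q))) ∨ (∃t ¬D(t,t)) ∨ (∃r ¬J(r)))
Standardize variables apart so no two quantifiers bind the same name: r↦w1.
  (∀p D(p,p)) ∧ ((∃r ∀q (J(r) ∧ J(q))) ∨ (∃t ¬D(t,t)) ∨ (∃w1 ¬J(w1)))
Finally move all quantifiers to the prefix:
  ∀p ∃r ∀q ∃t ∃w1 (D(p,p) ∧ (J(r) ∧ J(q) ∨ ¬D(t,t) ∨ ¬J(w1)))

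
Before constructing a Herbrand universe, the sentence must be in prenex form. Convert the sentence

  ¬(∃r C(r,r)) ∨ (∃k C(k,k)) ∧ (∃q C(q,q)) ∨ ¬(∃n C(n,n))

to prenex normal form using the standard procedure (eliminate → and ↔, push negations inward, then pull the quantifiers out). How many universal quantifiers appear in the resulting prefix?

2

Move each ¬ inward, flipping quantifiers it crosses:
  (∀r ¬C(r,r)) ∨ (∃k C(k,k)) ∧ (∃q C(q,q)) ∨ (∀n ¬C(n,n))
All bound variables are already distinct, so no renaming is needed.
Extract every quantifier outward, since the variables are now distinct and don't occur free across branches:
  ∀r ∃k ∃q ∀n (¬C(r,r) ∨ C(k,k) ∧ C(q,q) ∨ ¬C(n,n))
The prefix is ∀r ∃k ∃q ∀n: 2 universal, 2 existential.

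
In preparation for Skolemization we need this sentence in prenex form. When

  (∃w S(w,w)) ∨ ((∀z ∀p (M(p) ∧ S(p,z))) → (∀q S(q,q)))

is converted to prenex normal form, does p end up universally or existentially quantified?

Rewrite implications/biconditionals: A → B as ¬A ∨ B.
  (∃w S(w,w)) ∨ ¬(∀z ∀p (M(p) ∧ S(p,z))) ∨ (∀q S(q,q))
Drive negations inward (¬∀x A ≡ ∃x ¬A, ¬∃x A ≡ ∀x ¬A, De Morgan for ∧/∨):
  (∃w S(w,w)) ∨ (∃z ∃p (¬M(p) ∨ ¬S(p,z))) ∨ (∀q S(q,q))
Finally move all quantifiers to the prefix:
  ∃w ∃z ∃p ∀q (S(w,w) ∨ ¬M(p) ∨ ¬S(p,z) ∨ S(q,q))
The quantifier ∀p sits under an odd number of negations (counting the antecedent side of each →), so it flips to ∃p.

existential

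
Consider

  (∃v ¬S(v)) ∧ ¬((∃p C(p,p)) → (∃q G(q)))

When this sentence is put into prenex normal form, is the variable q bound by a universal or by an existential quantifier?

universal

First replace A → B with ¬A ∨ B.
  (∃v ¬S(v)) ∧ ¬(¬(∃p C(p,p)) ∨ (∃q G(q)))
Drive negations inward (¬∀x A ≡ ∃x ¬A, ¬∃x A ≡ ∀x ¬A, De Morgan for ∧/∨):
  (∃v ¬S(v)) ∧ (∃p C(p,p)) ∧ (∀q ¬G(q))
Extract every quantifier outward, since the variables are now distinct and don't occur free across branches:
  ∃v ∃p ∀q (¬S(v) ∧ C(p,p) ∧ ¬G(q))
The quantifier ∃q sits under an odd number of negations (counting the antecedent side of each →), so it flips to ∀q.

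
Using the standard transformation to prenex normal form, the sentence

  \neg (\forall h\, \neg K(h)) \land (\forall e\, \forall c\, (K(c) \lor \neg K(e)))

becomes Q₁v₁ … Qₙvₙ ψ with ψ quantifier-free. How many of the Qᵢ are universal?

2

Drive negations inward (¬∀x A ≡ ∃x ¬A, ¬∃x A ≡ ∀x ¬A, De Morgan for ∧/∨):
  (\exists h\, K(h)) \land (\forall e\, \forall c\, (K(c) \lor \neg K(e)))
All bound variables are already distinct, so no renaming is needed.
Extract every quantifier outward, since the variables are now distinct and don't occur free across branches:
  \exists h\, \forall e\, \forall c\, (K(h) \land (K(c) \lor \neg K(e)))
The prefix is \exists h \forall e \forall c: 2 universal, 1 existential.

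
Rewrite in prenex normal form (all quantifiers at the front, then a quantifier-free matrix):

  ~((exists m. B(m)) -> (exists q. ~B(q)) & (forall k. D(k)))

First replace A → B with ¬A ∨ B.
  ~(~(exists m. B(m)) | (exists q. ~B(q)) & (forall k. D(k)))
Drive negations inward (¬∀x A ≡ ∃x ¬A, ¬∃x A ≡ ∀x ¬A, De Morgan for ∧/∨):
  (exists m. B(m)) & ((forall q. B(q)) | (exists k. ~D(k)))
Pull the quantifiers to the front (each side's bound variable is not free in the other side):
  exists m. forall q. exists k. (B(m) & (B(q) | ~D(k)))

exists m. forall q. exists k. (B(m) & (B(q) | ~D(k)))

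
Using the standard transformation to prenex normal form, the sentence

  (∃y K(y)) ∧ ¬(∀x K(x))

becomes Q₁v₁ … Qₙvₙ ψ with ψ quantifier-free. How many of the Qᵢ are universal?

0

Drive negations inward (¬∀x A ≡ ∃x ¬A, ¬∃x A ≡ ∀x ¬A, De Morgan for ∧/∨):
  (∃y K(y)) ∧ (∃x ¬K(x))
Pull the quantifiers to the front (each side's bound variable is not free in the other side):
  ∃y ∃x (K(y) ∧ ¬K(x))
The prefix is ∃y ∃x: 0 universal, 2 existential.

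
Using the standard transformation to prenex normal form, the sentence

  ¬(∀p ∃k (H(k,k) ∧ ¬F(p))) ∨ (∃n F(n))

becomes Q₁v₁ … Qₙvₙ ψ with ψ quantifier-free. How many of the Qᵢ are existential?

Move each ¬ inward, flipping quantifiers it crosses:
  (∃p ∀k (¬H(k,k) ∨ F(p))) ∨ (∃n F(n))
All bound variables are already distinct, so no renaming is needed.
Extract every quantifier outward, since the variables are now distinct and don't occur free across branches:
  ∃p ∀k ∃n (¬H(k,k) ∨ F(p) ∨ F(n))
The prefix is ∃p ∀k ∃n: 1 universal, 2 existential.

2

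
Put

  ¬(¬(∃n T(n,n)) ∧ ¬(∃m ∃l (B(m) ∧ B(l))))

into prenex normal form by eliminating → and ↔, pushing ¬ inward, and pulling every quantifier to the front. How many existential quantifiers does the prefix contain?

3

Push ¬ through the quantifiers and connectives to reach negation normal form:
  (∃n T(n,n)) ∨ (∃m ∃l (B(m) ∧ B(l)))
All bound variables are already distinct, so no renaming is needed.
Finally move all quantifiers to the prefix:
  ∃n ∃m ∃l (T(n,n) ∨ B(m) ∧ B(l))
The prefix is ∃n ∃m ∃l: 0 universal, 3 existential.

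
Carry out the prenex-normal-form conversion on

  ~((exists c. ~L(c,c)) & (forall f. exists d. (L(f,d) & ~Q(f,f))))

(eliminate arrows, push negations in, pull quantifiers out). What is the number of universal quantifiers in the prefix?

2

Drive negations inward (¬∀x A ≡ ∃x ¬A, ¬∃x A ≡ ∀x ¬A, De Morgan for ∧/∨):
  (forall c. L(c,c)) | (exists f. forall d. (~L(f,d) | Q(f,f)))
All bound variables are already distinct, so no renaming is needed.
Extract every quantifier outward, since the variables are now distinct and don't occur free across branches:
  forall c. exists f. forall d. (L(c,c) | ~L(f,d) | Q(f,f))
The prefix is forall c exists f forall d: 2 universal, 1 existential.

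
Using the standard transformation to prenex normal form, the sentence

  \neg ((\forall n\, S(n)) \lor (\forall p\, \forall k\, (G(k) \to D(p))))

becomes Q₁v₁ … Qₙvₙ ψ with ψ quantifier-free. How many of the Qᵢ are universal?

0

First replace A → B with ¬A ∨ B.
  \neg ((\forall n\, S(n)) \lor (\forall p\, \forall k\, (\neg G(k) \lor D(p))))
Push ¬ through the quantifiers and connectives to reach negation normal form:
  (\exists n\, \neg S(n)) \land (\exists p\, \exists k\, (G(k) \land \neg D(p)))
All bound variables are already distinct, so no renaming is needed.
Extract every quantifier outward, since the variables are now distinct and don't occur free across branches:
  \exists n\, \exists p\, \exists k\, (\neg S(n) \land G(k) \land \neg D(p))
The prefix is \exists n \exists p \exists k: 0 universal, 3 existential.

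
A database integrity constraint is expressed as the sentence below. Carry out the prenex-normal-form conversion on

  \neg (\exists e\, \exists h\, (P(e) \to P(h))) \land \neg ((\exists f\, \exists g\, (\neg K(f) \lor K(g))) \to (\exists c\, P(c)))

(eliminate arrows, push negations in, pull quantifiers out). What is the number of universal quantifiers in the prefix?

Eliminate → and ↔ using ¬ and ∨.
  \neg (\exists e\, \exists h\, (\neg P(e) \lor P(h))) \land \neg (\neg (\exists f\, \exists g\, (\neg K(f) \lor K(g))) \lor (\exists c\, P(c)))
Drive negations inward (¬∀x A ≡ ∃x ¬A, ¬∃x A ≡ ∀x ¬A, De Morgan for ∧/∨):
  (\forall e\, \forall h\, (P(e) \land \neg P(h))) \land (\exists f\, \exists g\, (\neg K(f) \lor K(g))) \land (\forall c\, \neg P(c))
All bound variables are already distinct, so no renaming is needed.
Extract every quantifier outward, since the variables are now distinct and don't occur free across branches:
  \forall e\, \forall h\, \exists f\, \exists g\, \forall c\, (P(e) \land \neg P(h) \land (\neg K(f) \lor K(g)) \land \neg P(c))
The prefix is \forall e \forall h \exists f \exists g \forall c: 3 universal, 2 existential.

3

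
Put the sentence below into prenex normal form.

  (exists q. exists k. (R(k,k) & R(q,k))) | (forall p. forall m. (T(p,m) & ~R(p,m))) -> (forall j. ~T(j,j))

Rewrite implications/biconditionals: A → B as ¬A ∨ B.
  ~((exists q. exists k. (R(k,k) & R(q,k))) | (forall p. forall m. (T(p,m) & ~R(p,m)))) | (forall j. ~T(j,j))
Move each ¬ inward, flipping quantifiers it crosses:
  (forall q. forall k. (~R(k,k) | ~R(q,k))) & (exists p. exists m. (~T(p,m) | R(p,m))) | (forall j. ~T(j,j))
Pull the quantifiers to the front (each side's bound variable is not free in the other side):
  forall q. forall k. exists p. exists m. forall j. ((~R(k,k) | ~R(q,k)) & (~T(p,m) | R(p,m)) | ~T(j,j))

forall q. forall k. exists p. exists m. forall j. ((~R(k,k) | ~R(q,k)) & (~T(p,m) | R(p,m)) | ~T(j,j))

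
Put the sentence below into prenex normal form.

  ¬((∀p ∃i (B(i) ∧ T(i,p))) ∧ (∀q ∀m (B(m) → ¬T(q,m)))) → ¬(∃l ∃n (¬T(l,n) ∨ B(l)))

First replace A → B with ¬A ∨ B.
  ¬¬((∀p ∃i (B(i) ∧ T(i,p))) ∧ (∀q ∀m (¬B(m) ∨ ¬T(q,m)))) ∨ ¬(∃l ∃n (¬T(l,n) ∨ B(l)))
Drive negations inward (¬∀x A ≡ ∃x ¬A, ¬∃x A ≡ ∀x ¬A, De Morgan for ∧/∨):
  (∀p ∃i (B(i) ∧ T(i,p))) ∧ (∀q ∀m (¬B(m) ∨ ¬T(q,m))) ∨ (∀l ∀n (T(l,n) ∧ ¬B(l)))
All bound variables are already distinct, so no renaming is needed.
Pull the quantifiers to the front (each side's bound variable is not free in the other side):
  ∀p ∃i ∀q ∀m ∀l ∀n (B(i) ∧ T(i,p) ∧ (¬B(m) ∨ ¬T(q,m)) ∨ T(l,n) ∧ ¬B(l))

∀p ∃i ∀q ∀m ∀l ∀n (B(i) ∧ T(i,p) ∧ (¬B(m) ∨ ¬T(q,m)) ∨ T(l,n) ∧ ¬B(l))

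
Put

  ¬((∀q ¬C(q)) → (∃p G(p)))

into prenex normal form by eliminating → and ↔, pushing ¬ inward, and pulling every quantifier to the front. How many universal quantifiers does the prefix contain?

2

Rewrite implications/biconditionals: A → B as ¬A ∨ B.
  ¬(¬(∀q ¬C(q)) ∨ (∃p G(p)))
Drive negations inward (¬∀x A ≡ ∃x ¬A, ¬∃x A ≡ ∀x ¬A, De Morgan for ∧/∨):
  (∀q ¬C(q)) ∧ (∀p ¬G(p))
All bound variables are already distinct, so no renaming is needed.
Extract every quantifier outward, since the variables are now distinct and don't occur free across branches:
  ∀q ∀p (¬C(q) ∧ ¬G(p))
The prefix is ∀q ∀p: 2 universal, 0 existential.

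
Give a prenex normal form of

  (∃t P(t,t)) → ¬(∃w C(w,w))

Eliminate → and ↔ using ¬ and ∨.
  ¬(∃t P(t,t)) ∨ ¬(∃w C(w,w))
Push ¬ through the quantifiers and connectives to reach negation normal form:
  (∀t ¬P(t,t)) ∨ (∀w ¬C(w,w))
All bound variables are already distinct, so no renaming is needed.
Extract every quantifier outward, since the variables are now distinct and don't occur free across branches:
  ∀t ∀w (¬P(t,t) ∨ ¬C(w,w))

∀t ∀w (¬P(t,t) ∨ ¬C(w,w))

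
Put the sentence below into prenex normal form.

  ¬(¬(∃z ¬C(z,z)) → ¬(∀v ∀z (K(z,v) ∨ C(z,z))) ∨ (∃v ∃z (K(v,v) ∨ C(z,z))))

First replace A → B with ¬A ∨ B.
  ¬(¬¬(∃z ¬C(z,z)) ∨ ¬(∀v ∀z (K(z,v) ∨ C(z,z))) ∨ (∃v ∃z (K(v,v) ∨ C(z,z))))
Drive negations inward (¬∀x A ≡ ∃x ¬A, ¬∃x A ≡ ∀x ¬A, De Morgan for ∧/∨):
  (∀z C(z,z)) ∧ (∀v ∀z (K(z,v) ∨ C(z,z))) ∧ (∀v ∀z (¬K(v,v) ∧ ¬C(z,z)))
Standardize variables apart so no two quantifiers bind the same name: z↦w1, v↦p, z↦b.
  (∀z C(z,z)) ∧ (∀v ∀w1 (K(w1,v) ∨ C(w1,w1))) ∧ (∀p ∀b (¬K(p,p) ∧ ¬C(b,b)))
Finally move all quantifiers to the prefix:
  ∀z ∀v ∀w1 ∀p ∀b (C(z,z) ∧ (K(w1,v) ∨ C(w1,w1)) ∧ ¬K(p,p) ∧ ¬C(b,b))

∀z ∀v ∀w1 ∀p ∀b (C(z,z) ∧ (K(w1,v) ∨ C(w1,w1)) ∧ ¬K(p,p) ∧ ¬C(b,b))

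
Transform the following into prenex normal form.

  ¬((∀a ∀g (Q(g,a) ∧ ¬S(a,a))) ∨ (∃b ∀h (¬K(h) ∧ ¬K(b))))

∃a ∃g ∀b ∃h ((¬Q(g,a) ∨ S(a,a)) ∧ (K(h) ∨ K(b)))

Push ¬ through the quantifiers and connectives to reach negation normal form:
  (∃a ∃g (¬Q(g,a) ∨ S(a,a))) ∧ (∀b ∃h (K(h) ∨ K(b)))
All bound variables are already distinct, so no renaming is needed.
Pull the quantifiers to the front (each side's bound variable is not free in the other side):
  ∃a ∃g ∀b ∃h ((¬Q(g,a) ∨ S(a,a)) ∧ (K(h) ∨ K(b)))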